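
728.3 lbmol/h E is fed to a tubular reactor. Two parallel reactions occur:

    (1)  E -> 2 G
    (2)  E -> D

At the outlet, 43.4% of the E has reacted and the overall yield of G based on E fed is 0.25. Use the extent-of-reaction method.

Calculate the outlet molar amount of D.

Yield of G: 2ξ₁ / 728.3 = 0.25 → ξ₁ = 91.04 lbmol/h.
Conversion of E: 1ξ₁ + 1ξ₂ = 0.434 × 728.3 = 316.1 → ξ₂ = 225 lbmol/h.
Outlet amounts (n = n₀ + Σ ν·ξ):
  E: 728.3 − 1(91.04) − 1(225) = 412.2
  G: 0 + 2(91.04) = 182.1
  D: 0 + 1(225) = 225

225 lbmol/h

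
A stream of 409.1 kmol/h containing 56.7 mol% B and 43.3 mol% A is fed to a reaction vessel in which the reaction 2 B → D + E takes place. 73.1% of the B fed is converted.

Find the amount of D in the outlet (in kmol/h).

84.8 kmol/h

B reacted = 0.731 × 232 = 169.6 kmol/h; ν_B = −2, so ξ = 169.6/2 = 84.78 kmol/h.
Outlet amounts (n = n₀ + ν ξ):
  B: 232 − 2(84.78) = 62.4
  D: 0 + 1(84.78) = 84.78
  E: 0 + 1(84.78) = 84.78
  A: 177.1 (inert)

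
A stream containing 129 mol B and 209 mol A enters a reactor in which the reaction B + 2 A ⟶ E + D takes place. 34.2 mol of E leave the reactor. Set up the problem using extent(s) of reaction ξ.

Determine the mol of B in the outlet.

For E: n = n₀ + 1ξ → 34.2 = 0 + 1ξ, giving ξ = 34.2 mol.
Outlet amounts (n = n₀ + ν ξ):
  B: 129 − 1(34.2) = 94.8
  A: 209 − 2(34.2) = 140.6
  E: 0 + 1(34.2) = 34.2
  D: 0 + 1(34.2) = 34.2

94.8 mol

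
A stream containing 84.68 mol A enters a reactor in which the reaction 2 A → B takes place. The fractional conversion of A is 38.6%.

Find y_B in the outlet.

0.239

A reacted = 0.386 × 84.68 = 32.69 mol; ν_A = −2, so ξ = 32.69/2 = 16.34 mol.
Outlet amounts (n = n₀ + ν ξ):
  A: 84.68 − 2(16.34) = 51.99
  B: 0 + 1(16.34) = 16.34
Total out = 68.34 mol; y_B = 16.34 / 68.34 = 0.2392.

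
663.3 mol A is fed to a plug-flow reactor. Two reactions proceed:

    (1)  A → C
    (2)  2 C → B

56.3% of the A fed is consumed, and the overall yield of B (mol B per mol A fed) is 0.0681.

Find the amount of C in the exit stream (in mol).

Conversion of A: A consumed = 1ξ₁ = 0.563 × 663.3 → ξ₁ = 373.4 mol.
Yield of B: 1ξ₂ / 663.3 = 0.0681 → ξ₂ = 45.17 mol.
Outlet amounts (n = n₀ + Σ ν·ξ):
  A: 663.3 − 1(373.4) = 289.9
  C: 0 + 1(373.4) − 2(45.17) = 283.1
  B: 0 + 1(45.17) = 45.17

283 mol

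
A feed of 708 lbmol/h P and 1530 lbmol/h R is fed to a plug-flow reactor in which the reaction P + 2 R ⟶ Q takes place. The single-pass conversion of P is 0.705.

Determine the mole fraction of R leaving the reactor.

P reacted = 0.705 × 708 = 499.1 lbmol/h; ν_P = −1, so ξ = 499.1/1 = 499.1 lbmol/h.
Outlet amounts (n = n₀ + ν ξ):
  P: 708 − 1(499.1) = 208.9
  R: 1530 − 2(499.1) = 531.7
  Q: 0 + 1(499.1) = 499.1
Total out = 1240 lbmol/h; y_R = 531.7 / 1240 = 0.4289.

0.429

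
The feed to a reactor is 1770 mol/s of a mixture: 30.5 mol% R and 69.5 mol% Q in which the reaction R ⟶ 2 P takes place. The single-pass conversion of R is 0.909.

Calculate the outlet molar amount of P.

R reacted = 0.909 × 539.9 = 490.7 mol/s; ν_R = −1, so ξ = 490.7/1 = 490.7 mol/s.
Outlet amounts (n = n₀ + ν ξ):
  R: 539.9 − 1(490.7) = 49.13
  P: 0 + 2(490.7) = 981.4
  Q: 1230 (inert)

981 mol/s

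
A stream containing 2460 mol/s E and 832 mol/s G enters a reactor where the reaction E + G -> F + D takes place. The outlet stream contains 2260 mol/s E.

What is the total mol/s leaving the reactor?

For E: n = n₀ − 1ξ → 2260 = 2460 − 1ξ, giving ξ = 200 mol/s.
Outlet amounts (n = n₀ + ν ξ):
  E: 2460 − 1(200) = 2260
  G: 832 − 1(200) = 632
  F: 0 + 1(200) = 200
  D: 0 + 1(200) = 200
Total out = 2260 + 632 + 200 + 200 = 3292 mol/s.

3290 mol/s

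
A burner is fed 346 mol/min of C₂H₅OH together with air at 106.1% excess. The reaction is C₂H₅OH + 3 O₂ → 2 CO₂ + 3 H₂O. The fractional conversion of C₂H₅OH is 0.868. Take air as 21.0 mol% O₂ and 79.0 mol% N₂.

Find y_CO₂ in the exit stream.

Stoichiometric O₂ = 3 × 346 = 1038 mol/min; O₂ fed = 1038 × 2.061 = 2139 mol/min.
N₂ fed = 2139 × 79/21 = 8048 mol/min.
Fuel reacted = 0.868 × 346 → ξ = 300.3 mol/min.
Outlet (n = n₀ + ν ξ):
  C₂H₅OH: 346 − 1(300.3) = 45.67
  O₂: 2139 − 3(300.3) = 1238
  N₂: 8048 (inert)
  CO₂: 0 + 2(300.3) = 600.7
  H₂O: 0 + 3(300.3) = 901
Total out = 10830 mol/min; y_CO₂ = 600.7 / 10830 = 0.05544.

0.0554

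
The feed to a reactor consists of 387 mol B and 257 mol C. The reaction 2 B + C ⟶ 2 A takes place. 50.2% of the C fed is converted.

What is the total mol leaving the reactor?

515 mol

C reacted = 0.502 × 257 = 129 mol; ν_C = −1, so ξ = 129/1 = 129 mol.
Outlet amounts (n = n₀ + ν ξ):
  B: 387 − 2(129) = 129
  C: 257 − 1(129) = 128
  A: 0 + 2(129) = 258
Total out = 129 + 128 + 258 = 515 mol.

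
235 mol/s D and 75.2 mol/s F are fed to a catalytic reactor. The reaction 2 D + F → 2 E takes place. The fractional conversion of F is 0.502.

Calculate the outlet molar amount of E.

75.5 mol/s

F reacted = 0.502 × 75.2 = 37.75 mol/s; ν_F = −1, so ξ = 37.75/1 = 37.75 mol/s.
Outlet amounts (n = n₀ + ν ξ):
  D: 235 − 2(37.75) = 159.5
  F: 75.2 − 1(37.75) = 37.45
  E: 0 + 2(37.75) = 75.5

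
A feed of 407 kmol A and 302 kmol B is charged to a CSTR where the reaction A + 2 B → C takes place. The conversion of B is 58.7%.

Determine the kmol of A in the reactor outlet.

B reacted = 0.587 × 302 = 177.3 kmol; ν_B = −2, so ξ = 177.3/2 = 88.64 kmol.
Outlet amounts (n = n₀ + ν ξ):
  A: 407 − 1(88.64) = 318.4
  B: 302 − 2(88.64) = 124.7
  C: 0 + 1(88.64) = 88.64

318 kmol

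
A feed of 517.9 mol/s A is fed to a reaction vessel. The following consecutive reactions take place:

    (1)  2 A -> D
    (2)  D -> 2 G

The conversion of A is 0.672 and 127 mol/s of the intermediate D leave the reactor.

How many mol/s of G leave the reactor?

94 mol/s

Conversion of A: A consumed = 2ξ₁ = 0.672 × 517.9 → ξ₁ = 174 mol/s.
D balance: n_D = 0 + 1ξ₁ − 1ξ₂ = 127 → ξ₂ = (1·174 − 127)/1 = 47.01 mol/s.
Outlet amounts (n = n₀ + Σ ν·ξ):
  A: 517.9 − 2(174) = 169.9
  D: 0 + 1(174) − 1(47.01) = 127
  G: 0 + 2(47.01) = 94.03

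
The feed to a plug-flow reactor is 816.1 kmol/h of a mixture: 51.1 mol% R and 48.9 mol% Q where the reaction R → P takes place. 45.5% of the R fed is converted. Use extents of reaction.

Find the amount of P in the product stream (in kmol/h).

190 kmol/h

R reacted = 0.455 × 417 = 189.7 kmol/h; ν_R = −1, so ξ = 189.7/1 = 189.7 kmol/h.
Outlet amounts (n = n₀ + ν ξ):
  R: 417 − 1(189.7) = 227.3
  P: 0 + 1(189.7) = 189.7
  Q: 399.1 (inert)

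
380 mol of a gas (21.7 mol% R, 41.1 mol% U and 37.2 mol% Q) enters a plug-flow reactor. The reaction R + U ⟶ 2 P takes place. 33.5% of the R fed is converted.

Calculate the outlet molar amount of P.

55.2 mol

R reacted = 0.335 × 82.46 = 27.62 mol; ν_R = −1, so ξ = 27.62/1 = 27.62 mol.
Outlet amounts (n = n₀ + ν ξ):
  R: 82.46 − 1(27.62) = 54.84
  U: 156.2 − 1(27.62) = 128.6
  P: 0 + 2(27.62) = 55.25
  Q: 141.4 (inert)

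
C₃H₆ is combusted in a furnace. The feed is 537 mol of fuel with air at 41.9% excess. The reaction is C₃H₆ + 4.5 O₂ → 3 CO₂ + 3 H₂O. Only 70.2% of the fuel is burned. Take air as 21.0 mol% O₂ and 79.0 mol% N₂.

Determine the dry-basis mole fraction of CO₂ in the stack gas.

Stoichiometric O₂ = 4.5 × 537 = 2416 mol; O₂ fed = 2416 × 1.419 = 3429 mol.
N₂ fed = 3429 × 79/21 = 12900 mol.
Fuel reacted = 0.702 × 537 → ξ = 377 mol.
Outlet (n = n₀ + ν ξ):
  C₃H₆: 537 − 1(377) = 160
  O₂: 3429 − 4.5(377) = 1733
  N₂: 12900 (inert)
  CO₂: 0 + 3(377) = 1131
  H₂O: 0 + 3(377) = 1131
Dry total = 15920 mol; y_CO₂ (dry) = 1131 / 15920 = 0.07102.

0.071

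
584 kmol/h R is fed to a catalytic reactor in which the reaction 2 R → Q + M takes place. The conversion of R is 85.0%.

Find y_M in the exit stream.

0.425

R reacted = 0.85 × 584 = 496.4 kmol/h; ν_R = −2, so ξ = 496.4/2 = 248.2 kmol/h.
Outlet amounts (n = n₀ + ν ξ):
  R: 584 − 2(248.2) = 87.6
  Q: 0 + 1(248.2) = 248.2
  M: 0 + 1(248.2) = 248.2
Total out = 584 kmol/h; y_M = 248.2 / 584 = 0.425.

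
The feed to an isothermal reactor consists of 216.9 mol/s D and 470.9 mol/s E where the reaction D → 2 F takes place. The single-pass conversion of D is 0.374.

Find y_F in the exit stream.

D reacted = 0.374 × 216.9 = 81.12 mol/s; ν_D = −1, so ξ = 81.12/1 = 81.12 mol/s.
Outlet amounts (n = n₀ + ν ξ):
  D: 216.9 − 1(81.12) = 135.8
  F: 0 + 2(81.12) = 162.2
  E: 470.9 (inert)
Total out = 768.9 mol/s; y_F = 162.2 / 768.9 = 0.211.

0.211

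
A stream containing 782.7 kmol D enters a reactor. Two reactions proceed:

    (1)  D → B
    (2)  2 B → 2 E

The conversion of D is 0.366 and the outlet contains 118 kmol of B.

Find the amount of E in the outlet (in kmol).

Conversion of D: D consumed = 1ξ₁ = 0.366 × 782.7 → ξ₁ = 286.5 kmol.
B balance: n_B = 0 + 1ξ₁ − 2ξ₂ = 118 → ξ₂ = (1·286.5 − 118)/2 = 84.23 kmol.
Outlet amounts (n = n₀ + Σ ν·ξ):
  D: 782.7 − 1(286.5) = 496.2
  B: 0 + 1(286.5) − 2(84.23) = 118
  E: 0 + 2(84.23) = 168.5

168 kmol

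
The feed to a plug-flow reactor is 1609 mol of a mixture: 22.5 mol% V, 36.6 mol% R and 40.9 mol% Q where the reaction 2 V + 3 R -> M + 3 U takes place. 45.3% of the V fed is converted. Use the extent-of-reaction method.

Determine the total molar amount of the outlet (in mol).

1530 mol

V reacted = 0.453 × 362 = 164 mol; ν_V = −2, so ξ = 164/2 = 82 mol.
Outlet amounts (n = n₀ + ν ξ):
  V: 362 − 2(82) = 198
  R: 588.9 − 3(82) = 342.9
  M: 0 + 1(82) = 82
  U: 0 + 3(82) = 246
  Q: 658.1 (inert)
Total out = 198 + 342.9 + 82 + 246 + 658.1 = 1527 mol.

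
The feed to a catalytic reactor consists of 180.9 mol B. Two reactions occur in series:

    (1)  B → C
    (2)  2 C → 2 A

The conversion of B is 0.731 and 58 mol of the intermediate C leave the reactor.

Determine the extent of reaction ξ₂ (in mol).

Conversion of B: B consumed = 1ξ₁ = 0.731 × 180.9 → ξ₁ = 132.2 mol.
C balance: n_C = 0 + 1ξ₁ − 2ξ₂ = 58 → ξ₂ = (1·132.2 − 58)/2 = 37.12 mol.
Outlet amounts (n = n₀ + Σ ν·ξ):
  B: 180.9 − 1(132.2) = 48.66
  C: 0 + 1(132.2) − 2(37.12) = 58
  A: 0 + 2(37.12) = 74.24

ξ₂ = 37.1 mol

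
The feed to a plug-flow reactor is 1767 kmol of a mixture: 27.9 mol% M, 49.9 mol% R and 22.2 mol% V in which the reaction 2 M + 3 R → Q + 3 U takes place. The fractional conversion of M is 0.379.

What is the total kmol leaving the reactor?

M reacted = 0.379 × 493 = 186.8 kmol; ν_M = −2, so ξ = 186.8/2 = 93.42 kmol.
Outlet amounts (n = n₀ + ν ξ):
  M: 493 − 2(93.42) = 306.1
  R: 881.7 − 3(93.42) = 601.5
  Q: 0 + 1(93.42) = 93.42
  U: 0 + 3(93.42) = 280.3
  V: 392.3 (inert)
Total out = 306.1 + 601.5 + 93.42 + 280.3 + 392.3 = 1674 kmol.

1670 kmol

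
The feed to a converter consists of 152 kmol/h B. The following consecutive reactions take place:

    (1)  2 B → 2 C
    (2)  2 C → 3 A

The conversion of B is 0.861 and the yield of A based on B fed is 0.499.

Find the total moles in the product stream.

Conversion of B: B consumed = 2ξ₁ = 0.861 × 152 → ξ₁ = 65.44 kmol/h.
Yield of A: 3ξ₂ / 152 = 0.499 → ξ₂ = 25.28 kmol/h.
Outlet amounts (n = n₀ + Σ ν·ξ):
  B: 152 − 2(65.44) = 21.13
  C: 0 + 2(65.44) − 2(25.28) = 80.31
  A: 0 + 3(25.28) = 75.85
Total out = 21.13 + 80.31 + 75.85 = 177.3 kmol/h.

177 kmol/h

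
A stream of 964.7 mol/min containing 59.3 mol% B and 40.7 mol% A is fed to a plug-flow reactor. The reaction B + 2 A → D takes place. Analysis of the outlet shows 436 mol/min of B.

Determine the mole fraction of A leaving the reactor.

0.174

For B: n = n₀ − 1ξ → 436 = 572.1 − 1ξ, giving ξ = 136.1 mol/min.
Outlet amounts (n = n₀ + ν ξ):
  B: 572.1 − 1(136.1) = 436
  A: 392.6 − 2(136.1) = 120.5
  D: 0 + 1(136.1) = 136.1
Total out = 692.6 mol/min; y_A = 120.5 / 692.6 = 0.174.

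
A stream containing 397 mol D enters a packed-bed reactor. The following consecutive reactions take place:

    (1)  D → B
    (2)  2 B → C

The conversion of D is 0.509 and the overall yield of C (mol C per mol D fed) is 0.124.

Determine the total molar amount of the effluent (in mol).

Conversion of D: D consumed = 1ξ₁ = 0.509 × 397 → ξ₁ = 202.1 mol.
Yield of C: 1ξ₂ / 397 = 0.124 → ξ₂ = 49.23 mol.
Outlet amounts (n = n₀ + Σ ν·ξ):
  D: 397 − 1(202.1) = 194.9
  B: 0 + 1(202.1) − 2(49.23) = 103.6
  C: 0 + 1(49.23) = 49.23
Total out = 194.9 + 103.6 + 49.23 = 347.8 mol.

348 mol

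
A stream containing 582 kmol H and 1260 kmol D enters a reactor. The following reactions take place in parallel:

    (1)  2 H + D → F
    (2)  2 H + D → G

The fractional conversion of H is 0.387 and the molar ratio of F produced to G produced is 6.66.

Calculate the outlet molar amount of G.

14.7 kmol

Conversion of H: H consumed = 0.387 × 582 = 225.2 kmol = 2ξ₁ + 2ξ₂.
Selectivity: 1ξ₁ / (1ξ₂) = 6.66 → ξ₁ = 6.66 ξ₂.
Substitute: (2·6.66 + 2) ξ₂ = 225.2 → ξ₂ = 14.7 kmol, ξ₁ = 97.92 kmol.
Outlet amounts (n = n₀ + Σ ν·ξ):
  H: 582 − 2(97.92) − 2(14.7) = 356.8
  D: 1260 − 1(97.92) − 1(14.7) = 1147
  F: 0 + 1(97.92) = 97.92
  G: 0 + 1(14.7) = 14.7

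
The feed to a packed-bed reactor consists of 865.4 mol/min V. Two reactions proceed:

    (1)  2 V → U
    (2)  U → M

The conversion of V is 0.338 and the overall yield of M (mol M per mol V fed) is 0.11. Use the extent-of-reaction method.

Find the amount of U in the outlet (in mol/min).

51.1 mol/min

Conversion of V: V consumed = 2ξ₁ = 0.338 × 865.4 → ξ₁ = 146.3 mol/min.
Yield of M: 1ξ₂ / 865.4 = 0.11 → ξ₂ = 95.19 mol/min.
Outlet amounts (n = n₀ + Σ ν·ξ):
  V: 865.4 − 2(146.3) = 572.9
  U: 0 + 1(146.3) − 1(95.19) = 51.06
  M: 0 + 1(95.19) = 95.19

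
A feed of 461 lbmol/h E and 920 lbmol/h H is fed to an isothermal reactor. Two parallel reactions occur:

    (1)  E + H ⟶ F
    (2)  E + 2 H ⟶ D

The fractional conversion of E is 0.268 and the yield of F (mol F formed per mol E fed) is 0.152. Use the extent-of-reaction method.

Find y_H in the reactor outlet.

Yield of F: 1ξ₁ / 461 = 0.152 → ξ₁ = 70.07 lbmol/h.
Conversion of E: 1ξ₁ + 1ξ₂ = 0.268 × 461 = 123.5 → ξ₂ = 53.48 lbmol/h.
Outlet amounts (n = n₀ + Σ ν·ξ):
  E: 461 − 1(70.07) − 1(53.48) = 337.5
  H: 920 − 1(70.07) − 2(53.48) = 743
  F: 0 + 1(70.07) = 70.07
  D: 0 + 1(53.48) = 53.48
Total out = 1204 lbmol/h; y_H = 743 / 1204 = 0.6171.

0.617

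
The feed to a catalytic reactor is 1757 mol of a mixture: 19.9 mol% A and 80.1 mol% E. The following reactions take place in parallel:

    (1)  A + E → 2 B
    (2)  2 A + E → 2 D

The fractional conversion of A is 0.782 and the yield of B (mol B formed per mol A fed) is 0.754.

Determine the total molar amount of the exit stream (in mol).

1690 mol

Yield of B: 2ξ₁ / 349.6 = 0.754 → ξ₁ = 131.8 mol.
Conversion of A: 1ξ₁ + 2ξ₂ = 0.782 × 349.6 = 273.4 → ξ₂ = 70.8 mol.
Outlet amounts (n = n₀ + Σ ν·ξ):
  A: 349.6 − 1(131.8) − 2(70.8) = 76.22
  E: 1407 − 1(131.8) − 1(70.8) = 1205
  B: 0 + 2(131.8) = 263.6
  D: 0 + 2(70.8) = 141.6
Total out = 76.22 + 1205 + 263.6 + 141.6 = 1686 mol.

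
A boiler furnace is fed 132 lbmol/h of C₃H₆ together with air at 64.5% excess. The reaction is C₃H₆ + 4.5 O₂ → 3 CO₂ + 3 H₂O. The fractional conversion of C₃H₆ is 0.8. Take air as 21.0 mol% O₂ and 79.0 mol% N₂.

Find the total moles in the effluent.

Stoichiometric O₂ = 4.5 × 132 = 594 lbmol/h; O₂ fed = 594 × 1.645 = 977.1 lbmol/h.
N₂ fed = 977.1 × 79/21 = 3676 lbmol/h.
Fuel reacted = 0.8 × 132 → ξ = 105.6 lbmol/h.
Outlet (n = n₀ + ν ξ):
  C₃H₆: 132 − 1(105.6) = 26.4
  O₂: 977.1 − 4.5(105.6) = 501.9
  N₂: 3676 (inert)
  CO₂: 0 + 3(105.6) = 316.8
  H₂O: 0 + 3(105.6) = 316.8
Total out = 26.4 + 501.9 + 3676 + 316.8 + 316.8 = 4838 lbmol/h.

4840 lbmol/h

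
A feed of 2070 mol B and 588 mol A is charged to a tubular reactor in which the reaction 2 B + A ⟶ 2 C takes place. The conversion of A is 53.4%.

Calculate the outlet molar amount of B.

1440 mol

A reacted = 0.534 × 588 = 314 mol; ν_A = −1, so ξ = 314/1 = 314 mol.
Outlet amounts (n = n₀ + ν ξ):
  B: 2070 − 2(314) = 1442
  A: 588 − 1(314) = 274
  C: 0 + 2(314) = 628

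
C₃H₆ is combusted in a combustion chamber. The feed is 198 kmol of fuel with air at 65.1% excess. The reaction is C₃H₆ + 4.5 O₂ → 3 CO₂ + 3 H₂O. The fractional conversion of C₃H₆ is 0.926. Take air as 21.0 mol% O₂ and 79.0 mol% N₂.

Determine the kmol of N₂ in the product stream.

5530 kmol

Stoichiometric O₂ = 4.5 × 198 = 891 kmol; O₂ fed = 891 × 1.651 = 1471 kmol.
N₂ fed = 1471 × 79/21 = 5534 kmol.
Fuel reacted = 0.926 × 198 → ξ = 183.3 kmol.
Outlet (n = n₀ + ν ξ):
  C₃H₆: 198 − 1(183.3) = 14.65
  O₂: 1471 − 4.5(183.3) = 646
  N₂: 5534 (inert)
  CO₂: 0 + 3(183.3) = 550
  H₂O: 0 + 3(183.3) = 550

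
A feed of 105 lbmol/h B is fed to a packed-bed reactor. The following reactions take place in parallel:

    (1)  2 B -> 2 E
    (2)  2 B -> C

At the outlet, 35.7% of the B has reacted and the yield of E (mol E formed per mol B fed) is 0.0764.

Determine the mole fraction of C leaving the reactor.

Yield of E: 2ξ₁ / 105 = 0.0764 → ξ₁ = 4.011 lbmol/h.
Conversion of B: 2ξ₁ + 2ξ₂ = 0.357 × 105 = 37.48 → ξ₂ = 14.73 lbmol/h.
Outlet amounts (n = n₀ + Σ ν·ξ):
  B: 105 − 2(4.011) − 2(14.73) = 67.52
  E: 0 + 2(4.011) = 8.022
  C: 0 + 1(14.73) = 14.73
Total out = 90.27 lbmol/h; y_C = 14.73 / 90.27 = 0.1632.

0.163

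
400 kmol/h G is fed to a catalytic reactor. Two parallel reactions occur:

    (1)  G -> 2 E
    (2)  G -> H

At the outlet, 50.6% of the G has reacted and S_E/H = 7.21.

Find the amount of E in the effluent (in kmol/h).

Conversion of G: G consumed = 0.506 × 400 = 202.4 kmol/h = 1ξ₁ + 1ξ₂.
Selectivity: 2ξ₁ / (1ξ₂) = 7.21 → ξ₁ = 3.605 ξ₂.
Substitute: (1·3.605 + 1) ξ₂ = 202.4 → ξ₂ = 43.95 kmol/h, ξ₁ = 158.4 kmol/h.
Outlet amounts (n = n₀ + Σ ν·ξ):
  G: 400 − 1(158.4) − 1(43.95) = 197.6
  E: 0 + 2(158.4) = 316.9
  H: 0 + 1(43.95) = 43.95

317 kmol/h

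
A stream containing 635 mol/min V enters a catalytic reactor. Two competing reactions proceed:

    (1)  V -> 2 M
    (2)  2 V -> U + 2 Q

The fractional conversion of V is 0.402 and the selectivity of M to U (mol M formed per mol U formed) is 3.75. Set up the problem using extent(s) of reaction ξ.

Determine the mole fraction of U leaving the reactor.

Conversion of V: V consumed = 0.402 × 635 = 255.3 mol/min = 1ξ₁ + 2ξ₂.
Selectivity: 2ξ₁ / (1ξ₂) = 3.75 → ξ₁ = 1.875 ξ₂.
Substitute: (1·1.875 + 2) ξ₂ = 255.3 → ξ₂ = 65.88 mol/min, ξ₁ = 123.5 mol/min.
Outlet amounts (n = n₀ + Σ ν·ξ):
  V: 635 − 1(123.5) − 2(65.88) = 379.7
  M: 0 + 2(123.5) = 247
  U: 0 + 1(65.88) = 65.88
  Q: 0 + 2(65.88) = 131.8
Total out = 824.4 mol/min; y_U = 65.88 / 824.4 = 0.07991.

0.0799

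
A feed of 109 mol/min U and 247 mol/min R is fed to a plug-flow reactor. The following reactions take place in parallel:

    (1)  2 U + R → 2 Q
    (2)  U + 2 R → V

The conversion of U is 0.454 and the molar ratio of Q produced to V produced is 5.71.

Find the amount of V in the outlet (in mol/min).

Conversion of U: U consumed = 0.454 × 109 = 49.49 mol/min = 2ξ₁ + 1ξ₂.
Selectivity: 2ξ₁ / (1ξ₂) = 5.71 → ξ₁ = 2.855 ξ₂.
Substitute: (2·2.855 + 1) ξ₂ = 49.49 → ξ₂ = 7.375 mol/min, ξ₁ = 21.06 mol/min.
Outlet amounts (n = n₀ + Σ ν·ξ):
  U: 109 − 2(21.06) − 1(7.375) = 59.51
  R: 247 − 1(21.06) − 2(7.375) = 211.2
  Q: 0 + 2(21.06) = 42.11
  V: 0 + 1(7.375) = 7.375

7.37 mol/min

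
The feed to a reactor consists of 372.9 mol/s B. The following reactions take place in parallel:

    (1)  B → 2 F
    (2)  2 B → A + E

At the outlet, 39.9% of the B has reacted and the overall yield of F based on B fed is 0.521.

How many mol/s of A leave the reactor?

Yield of F: 2ξ₁ / 372.9 = 0.521 → ξ₁ = 97.14 mol/s.
Conversion of B: 1ξ₁ + 2ξ₂ = 0.399 × 372.9 = 148.8 → ξ₂ = 25.82 mol/s.
Outlet amounts (n = n₀ + Σ ν·ξ):
  B: 372.9 − 1(97.14) − 2(25.82) = 224.1
  F: 0 + 2(97.14) = 194.3
  A: 0 + 1(25.82) = 25.82
  E: 0 + 1(25.82) = 25.82

25.8 mol/s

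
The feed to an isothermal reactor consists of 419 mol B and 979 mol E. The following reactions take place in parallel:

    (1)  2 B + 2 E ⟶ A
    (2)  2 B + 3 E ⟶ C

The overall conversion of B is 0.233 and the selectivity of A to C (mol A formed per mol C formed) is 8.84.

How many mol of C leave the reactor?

Conversion of B: B consumed = 0.233 × 419 = 97.63 mol = 2ξ₁ + 2ξ₂.
Selectivity: 1ξ₁ / (1ξ₂) = 8.84 → ξ₁ = 8.84 ξ₂.
Substitute: (2·8.84 + 2) ξ₂ = 97.63 → ξ₂ = 4.961 mol, ξ₁ = 43.85 mol.
Outlet amounts (n = n₀ + Σ ν·ξ):
  B: 419 − 2(43.85) − 2(4.961) = 321.4
  E: 979 − 2(43.85) − 3(4.961) = 876.4
  A: 0 + 1(43.85) = 43.85
  C: 0 + 1(4.961) = 4.961

4.96 mol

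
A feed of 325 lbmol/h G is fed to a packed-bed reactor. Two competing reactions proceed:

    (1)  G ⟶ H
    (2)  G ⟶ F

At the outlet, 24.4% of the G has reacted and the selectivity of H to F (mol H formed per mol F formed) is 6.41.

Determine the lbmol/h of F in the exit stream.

Conversion of G: G consumed = 0.244 × 325 = 79.3 lbmol/h = 1ξ₁ + 1ξ₂.
Selectivity: 1ξ₁ / (1ξ₂) = 6.41 → ξ₁ = 6.41 ξ₂.
Substitute: (1·6.41 + 1) ξ₂ = 79.3 → ξ₂ = 10.7 lbmol/h, ξ₁ = 68.6 lbmol/h.
Outlet amounts (n = n₀ + Σ ν·ξ):
  G: 325 − 1(68.6) − 1(10.7) = 245.7
  H: 0 + 1(68.6) = 68.6
  F: 0 + 1(10.7) = 10.7

10.7 lbmol/h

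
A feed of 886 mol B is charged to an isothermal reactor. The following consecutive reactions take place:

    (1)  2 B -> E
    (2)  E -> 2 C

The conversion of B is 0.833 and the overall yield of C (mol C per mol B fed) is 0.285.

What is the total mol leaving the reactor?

643 mol

Conversion of B: B consumed = 2ξ₁ = 0.833 × 886 → ξ₁ = 369 mol.
Yield of C: 2ξ₂ / 886 = 0.285 → ξ₂ = 126.3 mol.
Outlet amounts (n = n₀ + Σ ν·ξ):
  B: 886 − 2(369) = 148
  E: 0 + 1(369) − 1(126.3) = 242.8
  C: 0 + 2(126.3) = 252.5
Total out = 148 + 242.8 + 252.5 = 643.2 mol.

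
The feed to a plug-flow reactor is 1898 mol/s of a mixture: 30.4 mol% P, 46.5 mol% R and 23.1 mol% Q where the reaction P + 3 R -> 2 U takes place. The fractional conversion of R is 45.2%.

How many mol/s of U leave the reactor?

266 mol/s

R reacted = 0.452 × 882.6 = 398.9 mol/s; ν_R = −3, so ξ = 398.9/3 = 133 mol/s.
Outlet amounts (n = n₀ + ν ξ):
  P: 577 − 1(133) = 444
  R: 882.6 − 3(133) = 483.6
  U: 0 + 2(133) = 265.9
  Q: 438.4 (inert)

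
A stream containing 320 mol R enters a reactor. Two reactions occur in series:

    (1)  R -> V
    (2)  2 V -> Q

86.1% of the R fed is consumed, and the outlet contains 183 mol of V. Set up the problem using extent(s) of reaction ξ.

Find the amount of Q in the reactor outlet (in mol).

Conversion of R: R consumed = 1ξ₁ = 0.861 × 320 → ξ₁ = 275.5 mol.
V balance: n_V = 0 + 1ξ₁ − 2ξ₂ = 183 → ξ₂ = (1·275.5 − 183)/2 = 46.26 mol.
Outlet amounts (n = n₀ + Σ ν·ξ):
  R: 320 − 1(275.5) = 44.48
  V: 0 + 1(275.5) − 2(46.26) = 183
  Q: 0 + 1(46.26) = 46.26

46.3 mol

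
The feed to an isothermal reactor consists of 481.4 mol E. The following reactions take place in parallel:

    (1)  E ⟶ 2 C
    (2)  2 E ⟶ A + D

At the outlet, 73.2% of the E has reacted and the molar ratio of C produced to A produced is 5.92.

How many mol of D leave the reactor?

71 mol

Conversion of E: E consumed = 0.732 × 481.4 = 352.4 mol = 1ξ₁ + 2ξ₂.
Selectivity: 2ξ₁ / (1ξ₂) = 5.92 → ξ₁ = 2.96 ξ₂.
Substitute: (1·2.96 + 2) ξ₂ = 352.4 → ξ₂ = 71.05 mol, ξ₁ = 210.3 mol.
Outlet amounts (n = n₀ + Σ ν·ξ):
  E: 481.4 − 1(210.3) − 2(71.05) = 129
  C: 0 + 2(210.3) = 420.6
  A: 0 + 1(71.05) = 71.05
  D: 0 + 1(71.05) = 71.05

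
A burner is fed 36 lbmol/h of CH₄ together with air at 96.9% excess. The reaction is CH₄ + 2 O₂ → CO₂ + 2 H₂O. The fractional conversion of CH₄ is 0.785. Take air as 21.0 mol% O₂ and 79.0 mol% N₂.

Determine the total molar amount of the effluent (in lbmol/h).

Stoichiometric O₂ = 2 × 36 = 72 lbmol/h; O₂ fed = 72 × 1.969 = 141.8 lbmol/h.
N₂ fed = 141.8 × 79/21 = 533.3 lbmol/h.
Fuel reacted = 0.785 × 36 → ξ = 28.26 lbmol/h.
Outlet (n = n₀ + ν ξ):
  CH₄: 36 − 1(28.26) = 7.74
  O₂: 141.8 − 2(28.26) = 85.25
  N₂: 533.3 (inert)
  CO₂: 0 + 1(28.26) = 28.26
  H₂O: 0 + 2(28.26) = 56.52
Total out = 7.74 + 85.25 + 533.3 + 28.26 + 56.52 = 711.1 lbmol/h.

711 lbmol/h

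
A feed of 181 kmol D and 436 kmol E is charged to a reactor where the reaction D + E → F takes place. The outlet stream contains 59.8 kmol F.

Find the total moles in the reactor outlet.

For F: n = n₀ + 1ξ → 59.8 = 0 + 1ξ, giving ξ = 59.8 kmol.
Outlet amounts (n = n₀ + ν ξ):
  D: 181 − 1(59.8) = 121.2
  E: 436 − 1(59.8) = 376.2
  F: 0 + 1(59.8) = 59.8
Total out = 121.2 + 376.2 + 59.8 = 557.2 kmol.

557 kmol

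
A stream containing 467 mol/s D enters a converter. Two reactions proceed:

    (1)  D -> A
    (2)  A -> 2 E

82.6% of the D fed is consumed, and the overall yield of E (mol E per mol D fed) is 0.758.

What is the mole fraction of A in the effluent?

0.324

Conversion of D: D consumed = 1ξ₁ = 0.826 × 467 → ξ₁ = 385.7 mol/s.
Yield of E: 2ξ₂ / 467 = 0.758 → ξ₂ = 177 mol/s.
Outlet amounts (n = n₀ + Σ ν·ξ):
  D: 467 − 1(385.7) = 81.26
  A: 0 + 1(385.7) − 1(177) = 208.7
  E: 0 + 2(177) = 354
Total out = 644 mol/s; y_A = 208.7 / 644 = 0.3241.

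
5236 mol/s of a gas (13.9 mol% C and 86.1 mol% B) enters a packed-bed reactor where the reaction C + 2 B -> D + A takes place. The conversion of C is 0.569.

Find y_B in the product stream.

C reacted = 0.569 × 727.8 = 414.1 mol/s; ν_C = −1, so ξ = 414.1/1 = 414.1 mol/s.
Outlet amounts (n = n₀ + ν ξ):
  C: 727.8 − 1(414.1) = 313.7
  B: 4508 − 2(414.1) = 3680
  D: 0 + 1(414.1) = 414.1
  A: 0 + 1(414.1) = 414.1
Total out = 4822 mol/s; y_B = 3680 / 4822 = 0.7632.

0.763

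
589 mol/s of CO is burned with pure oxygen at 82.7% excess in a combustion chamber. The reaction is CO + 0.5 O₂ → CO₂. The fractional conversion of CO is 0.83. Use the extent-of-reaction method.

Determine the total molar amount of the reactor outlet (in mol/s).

Stoichiometric O₂ = 0.5 × 589 = 294.5 mol/s; O₂ fed = 294.5 × 1.827 = 538.1 mol/s.
Fuel reacted = 0.83 × 589 → ξ = 488.9 mol/s.
Outlet (n = n₀ + ν ξ):
  CO: 589 − 1(488.9) = 100.1
  O₂: 538.1 − 0.5(488.9) = 293.6
  CO₂: 0 + 1(488.9) = 488.9
Total out = 100.1 + 293.6 + 488.9 = 882.6 mol/s.

883 mol/s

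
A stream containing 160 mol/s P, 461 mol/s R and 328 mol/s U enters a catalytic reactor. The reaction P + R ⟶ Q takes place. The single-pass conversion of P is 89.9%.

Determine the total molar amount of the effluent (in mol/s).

805 mol/s

P reacted = 0.899 × 160 = 143.8 mol/s; ν_P = −1, so ξ = 143.8/1 = 143.8 mol/s.
Outlet amounts (n = n₀ + ν ξ):
  P: 160 − 1(143.8) = 16.16
  R: 461 − 1(143.8) = 317.2
  Q: 0 + 1(143.8) = 143.8
  U: 328 (inert)
Total out = 16.16 + 317.2 + 143.8 + 328 = 805.2 mol/s.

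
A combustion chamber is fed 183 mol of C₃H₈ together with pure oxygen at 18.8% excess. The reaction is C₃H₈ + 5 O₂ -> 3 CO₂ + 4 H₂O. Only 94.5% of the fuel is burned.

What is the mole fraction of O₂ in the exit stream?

Stoichiometric O₂ = 5 × 183 = 915 mol; O₂ fed = 915 × 1.188 = 1087 mol.
Fuel reacted = 0.945 × 183 → ξ = 172.9 mol.
Outlet (n = n₀ + ν ξ):
  C₃H₈: 183 − 1(172.9) = 10.06
  O₂: 1087 − 5(172.9) = 222.3
  CO₂: 0 + 3(172.9) = 518.8
  H₂O: 0 + 4(172.9) = 691.7
Total out = 1443 mol; y_O₂ = 222.3 / 1443 = 0.1541.

0.154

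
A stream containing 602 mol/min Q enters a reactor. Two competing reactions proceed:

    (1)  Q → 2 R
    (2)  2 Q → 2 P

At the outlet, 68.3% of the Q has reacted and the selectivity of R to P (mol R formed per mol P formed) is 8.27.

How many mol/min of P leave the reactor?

Conversion of Q: Q consumed = 0.683 × 602 = 411.2 mol/min = 1ξ₁ + 2ξ₂.
Selectivity: 2ξ₁ / (2ξ₂) = 8.27 → ξ₁ = 8.27 ξ₂.
Substitute: (1·8.27 + 2) ξ₂ = 411.2 → ξ₂ = 40.04 mol/min, ξ₁ = 331.1 mol/min.
Outlet amounts (n = n₀ + Σ ν·ξ):
  Q: 602 − 1(331.1) − 2(40.04) = 190.8
  R: 0 + 2(331.1) = 662.2
  P: 0 + 2(40.04) = 80.07

80.1 mol/min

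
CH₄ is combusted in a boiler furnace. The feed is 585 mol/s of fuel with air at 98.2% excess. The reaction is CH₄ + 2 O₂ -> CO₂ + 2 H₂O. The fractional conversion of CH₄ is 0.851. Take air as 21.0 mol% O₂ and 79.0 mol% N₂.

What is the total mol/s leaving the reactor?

Stoichiometric O₂ = 2 × 585 = 1170 mol/s; O₂ fed = 1170 × 1.982 = 2319 mol/s.
N₂ fed = 2319 × 79/21 = 8724 mol/s.
Fuel reacted = 0.851 × 585 → ξ = 497.8 mol/s.
Outlet (n = n₀ + ν ξ):
  CH₄: 585 − 1(497.8) = 87.17
  O₂: 2319 − 2(497.8) = 1323
  N₂: 8724 (inert)
  CO₂: 0 + 1(497.8) = 497.8
  H₂O: 0 + 2(497.8) = 995.7
Total out = 87.17 + 1323 + 8724 + 497.8 + 995.7 = 11630 mol/s.

11600 mol/s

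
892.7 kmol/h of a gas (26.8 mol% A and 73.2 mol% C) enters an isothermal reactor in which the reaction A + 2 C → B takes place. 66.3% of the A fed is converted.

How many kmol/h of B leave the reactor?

159 kmol/h

A reacted = 0.663 × 239.2 = 158.6 kmol/h; ν_A = −1, so ξ = 158.6/1 = 158.6 kmol/h.
Outlet amounts (n = n₀ + ν ξ):
  A: 239.2 − 1(158.6) = 80.63
  C: 653.5 − 2(158.6) = 336.2
  B: 0 + 1(158.6) = 158.6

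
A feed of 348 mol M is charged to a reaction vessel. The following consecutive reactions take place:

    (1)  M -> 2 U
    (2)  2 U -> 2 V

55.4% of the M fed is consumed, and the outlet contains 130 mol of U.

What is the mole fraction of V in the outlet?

Conversion of M: M consumed = 1ξ₁ = 0.554 × 348 → ξ₁ = 192.8 mol.
U balance: n_U = 0 + 2ξ₁ − 2ξ₂ = 130 → ξ₂ = (2·192.8 − 130)/2 = 127.8 mol.
Outlet amounts (n = n₀ + Σ ν·ξ):
  M: 348 − 1(192.8) = 155.2
  U: 0 + 2(192.8) − 2(127.8) = 130
  V: 0 + 2(127.8) = 255.6
Total out = 540.8 mol; y_V = 255.6 / 540.8 = 0.4726.

0.473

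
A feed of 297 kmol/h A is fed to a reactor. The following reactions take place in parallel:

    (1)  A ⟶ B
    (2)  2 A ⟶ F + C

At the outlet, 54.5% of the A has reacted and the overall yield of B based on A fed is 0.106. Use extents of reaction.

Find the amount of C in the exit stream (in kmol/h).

Yield of B: 1ξ₁ / 297 = 0.106 → ξ₁ = 31.48 kmol/h.
Conversion of A: 1ξ₁ + 2ξ₂ = 0.545 × 297 = 161.9 → ξ₂ = 65.19 kmol/h.
Outlet amounts (n = n₀ + Σ ν·ξ):
  A: 297 − 1(31.48) − 2(65.19) = 135.1
  B: 0 + 1(31.48) = 31.48
  F: 0 + 1(65.19) = 65.19
  C: 0 + 1(65.19) = 65.19

65.2 kmol/h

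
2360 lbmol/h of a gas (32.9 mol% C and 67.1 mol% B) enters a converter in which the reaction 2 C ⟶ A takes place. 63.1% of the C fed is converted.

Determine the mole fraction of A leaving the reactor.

C reacted = 0.631 × 776.4 = 489.9 lbmol/h; ν_C = −2, so ξ = 489.9/2 = 245 lbmol/h.
Outlet amounts (n = n₀ + ν ξ):
  C: 776.4 − 2(245) = 286.5
  A: 0 + 1(245) = 245
  B: 1584 (inert)
Total out = 2115 lbmol/h; y_A = 245 / 2115 = 0.1158.

0.116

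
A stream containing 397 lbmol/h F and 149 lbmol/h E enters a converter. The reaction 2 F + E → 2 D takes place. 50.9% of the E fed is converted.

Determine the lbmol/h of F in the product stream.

E reacted = 0.509 × 149 = 75.84 lbmol/h; ν_E = −1, so ξ = 75.84/1 = 75.84 lbmol/h.
Outlet amounts (n = n₀ + ν ξ):
  F: 397 − 2(75.84) = 245.3
  E: 149 − 1(75.84) = 73.16
  D: 0 + 2(75.84) = 151.7

245 lbmol/h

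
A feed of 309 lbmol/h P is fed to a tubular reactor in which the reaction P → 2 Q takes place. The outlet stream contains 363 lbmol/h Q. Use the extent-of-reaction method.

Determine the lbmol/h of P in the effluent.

128 lbmol/h

For Q: n = n₀ + 2ξ → 363 = 0 + 2ξ, giving ξ = 181.5 lbmol/h.
Outlet amounts (n = n₀ + ν ξ):
  P: 309 − 1(181.5) = 127.5
  Q: 0 + 2(181.5) = 363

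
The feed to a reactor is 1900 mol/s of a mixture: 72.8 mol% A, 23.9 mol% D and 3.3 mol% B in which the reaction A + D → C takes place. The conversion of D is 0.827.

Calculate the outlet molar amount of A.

D reacted = 0.827 × 454.1 = 375.5 mol/s; ν_D = −1, so ξ = 375.5/1 = 375.5 mol/s.
Outlet amounts (n = n₀ + ν ξ):
  A: 1383 − 1(375.5) = 1008
  D: 454.1 − 1(375.5) = 78.56
  C: 0 + 1(375.5) = 375.5
  B: 62.7 (inert)

1010 mol/s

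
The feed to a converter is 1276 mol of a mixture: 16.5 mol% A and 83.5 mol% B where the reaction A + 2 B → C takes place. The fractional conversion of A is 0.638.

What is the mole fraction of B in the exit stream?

A reacted = 0.638 × 210.5 = 134.3 mol; ν_A = −1, so ξ = 134.3/1 = 134.3 mol.
Outlet amounts (n = n₀ + ν ξ):
  A: 210.5 − 1(134.3) = 76.22
  B: 1065 − 2(134.3) = 796.8
  C: 0 + 1(134.3) = 134.3
Total out = 1007 mol; y_B = 796.8 / 1007 = 0.791.

0.791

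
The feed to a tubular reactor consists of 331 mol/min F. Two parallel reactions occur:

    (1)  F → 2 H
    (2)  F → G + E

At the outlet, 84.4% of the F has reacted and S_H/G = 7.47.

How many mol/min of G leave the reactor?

Conversion of F: F consumed = 0.844 × 331 = 279.4 mol/min = 1ξ₁ + 1ξ₂.
Selectivity: 2ξ₁ / (1ξ₂) = 7.47 → ξ₁ = 3.735 ξ₂.
Substitute: (1·3.735 + 1) ξ₂ = 279.4 → ξ₂ = 59 mol/min, ξ₁ = 220.4 mol/min.
Outlet amounts (n = n₀ + Σ ν·ξ):
  F: 331 − 1(220.4) − 1(59) = 51.64
  H: 0 + 2(220.4) = 440.7
  G: 0 + 1(59) = 59
  E: 0 + 1(59) = 59

59 mol/min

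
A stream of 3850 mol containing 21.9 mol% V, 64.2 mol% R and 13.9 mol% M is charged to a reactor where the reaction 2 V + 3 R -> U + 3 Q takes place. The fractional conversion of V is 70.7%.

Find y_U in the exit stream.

0.0839

V reacted = 0.707 × 843.1 = 596.1 mol; ν_V = −2, so ξ = 596.1/2 = 298.1 mol.
Outlet amounts (n = n₀ + ν ξ):
  V: 843.1 − 2(298.1) = 247
  R: 2472 − 3(298.1) = 1578
  U: 0 + 1(298.1) = 298.1
  Q: 0 + 3(298.1) = 894.2
  M: 535.1 (inert)
Total out = 3552 mol; y_U = 298.1 / 3552 = 0.08391.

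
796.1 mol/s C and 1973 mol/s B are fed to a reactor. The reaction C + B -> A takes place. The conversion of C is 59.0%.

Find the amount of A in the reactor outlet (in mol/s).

C reacted = 0.59 × 796.1 = 469.7 mol/s; ν_C = −1, so ξ = 469.7/1 = 469.7 mol/s.
Outlet amounts (n = n₀ + ν ξ):
  C: 796.1 − 1(469.7) = 326.4
  B: 1973 − 1(469.7) = 1503
  A: 0 + 1(469.7) = 469.7

470 mol/s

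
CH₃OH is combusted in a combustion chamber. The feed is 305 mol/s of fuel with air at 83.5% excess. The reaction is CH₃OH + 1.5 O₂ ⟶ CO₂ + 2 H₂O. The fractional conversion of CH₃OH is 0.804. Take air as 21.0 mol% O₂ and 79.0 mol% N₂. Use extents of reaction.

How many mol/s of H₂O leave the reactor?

Stoichiometric O₂ = 1.5 × 305 = 457.5 mol/s; O₂ fed = 457.5 × 1.835 = 839.5 mol/s.
N₂ fed = 839.5 × 79/21 = 3158 mol/s.
Fuel reacted = 0.804 × 305 → ξ = 245.2 mol/s.
Outlet (n = n₀ + ν ξ):
  CH₃OH: 305 − 1(245.2) = 59.78
  O₂: 839.5 − 1.5(245.2) = 471.7
  N₂: 3158 (inert)
  CO₂: 0 + 1(245.2) = 245.2
  H₂O: 0 + 2(245.2) = 490.4

490 mol/s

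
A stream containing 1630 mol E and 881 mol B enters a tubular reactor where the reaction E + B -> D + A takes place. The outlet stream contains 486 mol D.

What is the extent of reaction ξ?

ξ = 486 mol

For D: n = n₀ + 1ξ → 486 = 0 + 1ξ, giving ξ = 486 mol.
Outlet amounts (n = n₀ + ν ξ):
  E: 1630 − 1(486) = 1144
  B: 881 − 1(486) = 395
  D: 0 + 1(486) = 486
  A: 0 + 1(486) = 486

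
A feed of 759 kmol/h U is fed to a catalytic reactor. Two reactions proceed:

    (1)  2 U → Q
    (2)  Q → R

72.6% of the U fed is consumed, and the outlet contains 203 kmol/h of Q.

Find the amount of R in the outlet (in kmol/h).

72.5 kmol/h

Conversion of U: U consumed = 2ξ₁ = 0.726 × 759 → ξ₁ = 275.5 kmol/h.
Q balance: n_Q = 0 + 1ξ₁ − 1ξ₂ = 203 → ξ₂ = (1·275.5 − 203)/1 = 72.52 kmol/h.
Outlet amounts (n = n₀ + Σ ν·ξ):
  U: 759 − 2(275.5) = 208
  Q: 0 + 1(275.5) − 1(72.52) = 203
  R: 0 + 1(72.52) = 72.52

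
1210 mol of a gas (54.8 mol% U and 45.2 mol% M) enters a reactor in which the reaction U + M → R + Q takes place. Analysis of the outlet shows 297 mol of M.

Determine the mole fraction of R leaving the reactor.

0.207

For M: n = n₀ − 1ξ → 297 = 546.9 − 1ξ, giving ξ = 249.9 mol.
Outlet amounts (n = n₀ + ν ξ):
  U: 663.1 − 1(249.9) = 413.2
  M: 546.9 − 1(249.9) = 297
  R: 0 + 1(249.9) = 249.9
  Q: 0 + 1(249.9) = 249.9
Total out = 1210 mol; y_R = 249.9 / 1210 = 0.2065.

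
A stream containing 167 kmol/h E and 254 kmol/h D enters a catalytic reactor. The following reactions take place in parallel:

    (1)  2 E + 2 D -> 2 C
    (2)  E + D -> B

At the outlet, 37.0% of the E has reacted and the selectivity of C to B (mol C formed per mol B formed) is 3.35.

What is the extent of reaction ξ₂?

ξ₂ = 14.2 kmol/h

Conversion of E: E consumed = 0.37 × 167 = 61.79 kmol/h = 2ξ₁ + 1ξ₂.
Selectivity: 2ξ₁ / (1ξ₂) = 3.35 → ξ₁ = 1.675 ξ₂.
Substitute: (2·1.675 + 1) ξ₂ = 61.79 → ξ₂ = 14.2 kmol/h, ξ₁ = 23.79 kmol/h.
Outlet amounts (n = n₀ + Σ ν·ξ):
  E: 167 − 2(23.79) − 1(14.2) = 105.2
  D: 254 − 2(23.79) − 1(14.2) = 192.2
  C: 0 + 2(23.79) = 47.59
  B: 0 + 1(14.2) = 14.2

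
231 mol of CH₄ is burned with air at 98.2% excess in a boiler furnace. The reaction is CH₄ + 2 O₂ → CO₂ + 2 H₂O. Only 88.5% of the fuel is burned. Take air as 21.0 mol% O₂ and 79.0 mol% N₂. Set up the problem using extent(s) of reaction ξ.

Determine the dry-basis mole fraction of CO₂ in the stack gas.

0.0489

Stoichiometric O₂ = 2 × 231 = 462 mol; O₂ fed = 462 × 1.982 = 915.7 mol.
N₂ fed = 915.7 × 79/21 = 3445 mol.
Fuel reacted = 0.885 × 231 → ξ = 204.4 mol.
Outlet (n = n₀ + ν ξ):
  CH₄: 231 − 1(204.4) = 26.56
  O₂: 915.7 − 2(204.4) = 506.8
  N₂: 3445 (inert)
  CO₂: 0 + 1(204.4) = 204.4
  H₂O: 0 + 2(204.4) = 408.9
Dry total = 4183 mol; y_CO₂ (dry) = 204.4 / 4183 = 0.04888.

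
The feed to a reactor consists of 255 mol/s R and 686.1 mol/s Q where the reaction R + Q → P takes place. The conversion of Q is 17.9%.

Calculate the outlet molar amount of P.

123 mol/s

Q reacted = 0.179 × 686.1 = 122.8 mol/s; ν_Q = −1, so ξ = 122.8/1 = 122.8 mol/s.
Outlet amounts (n = n₀ + ν ξ):
  R: 255 − 1(122.8) = 132.2
  Q: 686.1 − 1(122.8) = 563.3
  P: 0 + 1(122.8) = 122.8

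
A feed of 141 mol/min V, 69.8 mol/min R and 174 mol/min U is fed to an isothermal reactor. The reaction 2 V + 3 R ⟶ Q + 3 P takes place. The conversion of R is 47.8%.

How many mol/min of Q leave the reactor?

R reacted = 0.478 × 69.8 = 33.36 mol/min; ν_R = −3, so ξ = 33.36/3 = 11.12 mol/min.
Outlet amounts (n = n₀ + ν ξ):
  V: 141 − 2(11.12) = 118.8
  R: 69.8 − 3(11.12) = 36.44
  Q: 0 + 1(11.12) = 11.12
  P: 0 + 3(11.12) = 33.36
  U: 174 (inert)

11.1 mol/min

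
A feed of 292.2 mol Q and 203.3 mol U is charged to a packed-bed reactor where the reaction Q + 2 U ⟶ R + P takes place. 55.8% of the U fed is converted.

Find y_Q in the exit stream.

0.537

U reacted = 0.558 × 203.3 = 113.4 mol; ν_U = −2, so ξ = 113.4/2 = 56.72 mol.
Outlet amounts (n = n₀ + ν ξ):
  Q: 292.2 − 1(56.72) = 235.5
  U: 203.3 − 2(56.72) = 89.86
  R: 0 + 1(56.72) = 56.72
  P: 0 + 1(56.72) = 56.72
Total out = 438.8 mol; y_Q = 235.5 / 438.8 = 0.5367.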